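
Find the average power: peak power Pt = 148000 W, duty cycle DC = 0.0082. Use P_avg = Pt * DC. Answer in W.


P_avg = 148000 * 0.0082 = 1213.6 W

1213.6 W


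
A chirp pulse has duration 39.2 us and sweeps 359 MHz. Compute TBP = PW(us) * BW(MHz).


TBP = 39.2 * 359 = 14072.8

14072.8


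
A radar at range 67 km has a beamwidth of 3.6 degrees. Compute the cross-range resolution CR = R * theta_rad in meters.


BW_rad = 0.062831853
CR = 67000 * 0.062831853 = 4209.7 m

4209.7 m


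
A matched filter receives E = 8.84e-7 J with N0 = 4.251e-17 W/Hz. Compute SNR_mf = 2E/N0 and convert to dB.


SNR_lin = 2 * 8.84e-7 / 4.251e-17 = 4.159e10
SNR_dB = 10*log10(4.159e10) = 106.2 dB

106.2 dB


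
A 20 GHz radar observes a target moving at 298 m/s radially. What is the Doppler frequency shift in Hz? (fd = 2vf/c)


fd = 2 * 298 * 20000000000.0 / 3e8 = 39733.3 Hz

39733.3 Hz


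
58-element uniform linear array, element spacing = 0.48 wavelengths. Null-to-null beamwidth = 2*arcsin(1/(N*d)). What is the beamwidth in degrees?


1/(N*d) = 1/(58*0.48) = 0.03592
BW = 2*arcsin(0.03592) = 4.1 degrees

4.1 degrees


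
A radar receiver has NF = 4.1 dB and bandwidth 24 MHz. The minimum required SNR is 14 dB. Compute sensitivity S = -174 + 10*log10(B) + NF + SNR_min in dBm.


10*log10(24000000.0) = 73.8
S = -174 + 73.8 + 4.1 + 14 = -82.1 dBm

-82.1 dBm


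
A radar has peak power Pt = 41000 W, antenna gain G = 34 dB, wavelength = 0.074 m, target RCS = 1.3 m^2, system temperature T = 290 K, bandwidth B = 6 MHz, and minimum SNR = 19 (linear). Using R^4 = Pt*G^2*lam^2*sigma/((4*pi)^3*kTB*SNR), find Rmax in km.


G_lin = 10^(34/10) = 2511.886432
R^4 = 41000 * 2511.886432^2 * 0.074^2 * 1.3 / ((4*pi)^3 * 1.38e-23 * 290 * 6000000.0 * 19)
R^4 = 2.03413e18 m^4
R_max = (2.03413e18)^(1/4) = 37765.5 m = 37.8 km

37.8 km


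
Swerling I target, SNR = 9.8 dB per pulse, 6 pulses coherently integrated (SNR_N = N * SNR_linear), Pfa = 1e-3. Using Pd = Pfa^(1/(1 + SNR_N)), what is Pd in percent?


SNR_lin = 10^(9.8/10) = 9.54993
SNR_N = 6 * 9.54993 = 57.29958
1/(1 + SNR_N) = 1/58.29958 = 0.0171528
Pd = (1e-3)^0.0171528 = 0.88826
Pd = 88.8%

88.8%


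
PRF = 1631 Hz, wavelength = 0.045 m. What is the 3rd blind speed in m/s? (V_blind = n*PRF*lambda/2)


V_blind = 3 * 1631 * 0.045 / 2 = 110.1 m/s

110.1 m/s


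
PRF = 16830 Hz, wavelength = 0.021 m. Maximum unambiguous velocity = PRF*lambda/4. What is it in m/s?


V_ua = 16830 * 0.021 / 4 = 88.4 m/s

88.4 m/s


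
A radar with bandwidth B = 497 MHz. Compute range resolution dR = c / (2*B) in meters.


dR = 3e8 / (2 * 497000000.0) = 0.3 m

0.3 m


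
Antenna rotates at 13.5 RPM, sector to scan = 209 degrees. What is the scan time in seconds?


t = 209 / (13.5 * 360) * 60 = 2.58 s

2.58 s


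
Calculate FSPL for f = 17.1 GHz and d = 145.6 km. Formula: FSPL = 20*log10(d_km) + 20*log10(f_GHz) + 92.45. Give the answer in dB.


20*log10(145.6) = 43.26
20*log10(17.1) = 24.66
FSPL = 160.4 dB

160.4 dB


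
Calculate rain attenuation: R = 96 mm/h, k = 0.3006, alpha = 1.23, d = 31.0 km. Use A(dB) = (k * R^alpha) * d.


gamma = 0.3006 * 96^1.23 = 82.448468 dB/km
A = 82.448468 * 31.0 = 2555.9 dB

2555.9 dB


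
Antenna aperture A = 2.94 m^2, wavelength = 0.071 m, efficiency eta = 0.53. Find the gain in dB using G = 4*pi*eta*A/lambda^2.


G_linear = 4*pi*0.53*2.94/0.071^2 = 3884.33
G_dB = 10*log10(3884.33) = 35.9 dB

35.9 dB


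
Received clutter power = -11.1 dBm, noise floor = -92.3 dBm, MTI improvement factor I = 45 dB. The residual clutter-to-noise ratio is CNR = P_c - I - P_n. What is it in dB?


CNR = -11.1 - 45 - (-92.3) = 36.2 dB

36.2 dB


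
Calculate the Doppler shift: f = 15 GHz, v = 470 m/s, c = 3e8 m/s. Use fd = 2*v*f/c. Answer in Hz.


fd = 2 * 470 * 15000000000.0 / 3e8 = 47000.0 Hz

47000.0 Hz


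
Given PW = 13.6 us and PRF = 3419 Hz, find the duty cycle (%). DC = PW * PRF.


DC = 13.6e-6 * 3419 * 100 = 4.65%

4.65%


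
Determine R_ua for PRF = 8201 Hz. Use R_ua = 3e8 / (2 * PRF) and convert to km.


R_ua = 3e8 / (2 * 8201) = 18290.5 m = 18.3 km

18.3 km


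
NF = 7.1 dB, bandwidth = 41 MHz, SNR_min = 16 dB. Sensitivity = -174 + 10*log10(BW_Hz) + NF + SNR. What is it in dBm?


10*log10(41000000.0) = 76.13
S = -174 + 76.13 + 7.1 + 16 = -74.8 dBm

-74.8 dBm


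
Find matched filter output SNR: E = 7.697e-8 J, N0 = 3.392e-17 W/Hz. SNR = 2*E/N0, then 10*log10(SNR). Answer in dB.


SNR_lin = 2 * 7.697e-8 / 3.392e-17 = 4.538e9
SNR_dB = 10*log10(4.538e9) = 96.6 dB

96.6 dB


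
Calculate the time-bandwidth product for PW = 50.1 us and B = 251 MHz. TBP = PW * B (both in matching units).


TBP = 50.1 * 251 = 12575.1

12575.1


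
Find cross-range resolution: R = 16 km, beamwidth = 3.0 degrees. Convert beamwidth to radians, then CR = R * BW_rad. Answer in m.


BW_rad = 0.052359878
CR = 16000 * 0.052359878 = 837.8 m

837.8 m


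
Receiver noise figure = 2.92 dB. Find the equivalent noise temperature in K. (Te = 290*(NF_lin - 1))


NF_lin = 10^(2.92/10) = 1.958845
Te = 290 * (1.958845 - 1) = 278.1 K

278.1 K


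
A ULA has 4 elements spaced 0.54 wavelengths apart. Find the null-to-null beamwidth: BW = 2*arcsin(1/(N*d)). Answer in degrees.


1/(N*d) = 1/(4*0.54) = 0.462963
BW = 2*arcsin(0.462963) = 55.2 degrees

55.2 degrees


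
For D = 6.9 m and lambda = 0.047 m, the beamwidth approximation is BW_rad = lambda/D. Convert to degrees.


BW_rad = 0.047 / 6.9 = 0.006812
BW_deg = 0.39 degrees

0.39 degrees


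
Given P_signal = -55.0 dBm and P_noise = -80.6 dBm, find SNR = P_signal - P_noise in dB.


SNR = -55.0 - (-80.6) = 25.6 dB

25.6 dB


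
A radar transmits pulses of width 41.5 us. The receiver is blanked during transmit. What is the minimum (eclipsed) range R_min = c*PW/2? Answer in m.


R_min = 3e8 * 41.5e-6 / 2 = 6225.0 m

6225.0 m


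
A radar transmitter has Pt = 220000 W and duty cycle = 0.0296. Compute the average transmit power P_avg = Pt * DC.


P_avg = 220000 * 0.0296 = 6512.0 W

6512.0 W


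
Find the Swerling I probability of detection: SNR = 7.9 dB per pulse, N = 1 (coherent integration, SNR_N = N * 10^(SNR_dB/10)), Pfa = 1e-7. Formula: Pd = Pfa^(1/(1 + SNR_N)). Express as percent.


SNR_lin = 10^(7.9/10) = 6.16595
SNR_N = 1 * 6.16595 = 6.16595
1/(1 + SNR_N) = 1/7.16595 = 0.1395488
Pd = (1e-7)^0.1395488 = 0.10548
Pd = 10.5%

10.5%


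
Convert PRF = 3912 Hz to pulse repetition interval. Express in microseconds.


PRI = 1/3912 = 0.0002556237 s = 255.6 us

255.6 us


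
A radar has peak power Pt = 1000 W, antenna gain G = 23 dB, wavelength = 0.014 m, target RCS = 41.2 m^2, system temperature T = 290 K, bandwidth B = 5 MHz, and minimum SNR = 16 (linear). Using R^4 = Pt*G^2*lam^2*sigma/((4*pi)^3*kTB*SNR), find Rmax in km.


G_lin = 10^(23/10) = 199.526231
R^4 = 1000 * 199.526231^2 * 0.014^2 * 41.2 / ((4*pi)^3 * 1.38e-23 * 290 * 5000000.0 * 16)
R^4 = 5.06007e14 m^4
R_max = (5.06007e14)^(1/4) = 4742.8 m = 4.7 km

4.7 km


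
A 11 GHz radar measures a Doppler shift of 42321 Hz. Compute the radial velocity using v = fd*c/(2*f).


v = 42321 * 3e8 / (2 * 11000000000.0) = 577.1 m/s

577.1 m/s


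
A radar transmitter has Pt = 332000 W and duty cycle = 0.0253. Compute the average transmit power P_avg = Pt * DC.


P_avg = 332000 * 0.0253 = 8399.6 W

8399.6 W


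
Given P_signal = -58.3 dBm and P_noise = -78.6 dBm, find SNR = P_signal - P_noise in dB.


SNR = -58.3 - (-78.6) = 20.3 dB

20.3 dB


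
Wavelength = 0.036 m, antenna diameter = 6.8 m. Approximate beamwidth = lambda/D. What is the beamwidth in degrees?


BW_rad = 0.036 / 6.8 = 0.005294
BW_deg = 0.3 degrees

0.3 degrees


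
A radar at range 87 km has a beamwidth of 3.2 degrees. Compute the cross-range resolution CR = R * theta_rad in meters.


BW_rad = 0.055850536
CR = 87000 * 0.055850536 = 4859.0 m

4859.0 m


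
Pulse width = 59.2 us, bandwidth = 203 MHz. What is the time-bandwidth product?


TBP = 59.2 * 203 = 12017.6

12017.6


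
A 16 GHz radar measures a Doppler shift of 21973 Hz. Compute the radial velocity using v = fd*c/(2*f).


v = 21973 * 3e8 / (2 * 16000000000.0) = 206.0 m/s

206.0 m/s


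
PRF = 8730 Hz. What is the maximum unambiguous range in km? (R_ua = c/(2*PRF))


R_ua = 3e8 / (2 * 8730) = 17182.1 m = 17.2 km

17.2 km


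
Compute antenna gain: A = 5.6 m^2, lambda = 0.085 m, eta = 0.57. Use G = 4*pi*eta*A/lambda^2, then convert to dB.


G_linear = 4*pi*0.57*5.6/0.085^2 = 5551.81
G_dB = 10*log10(5551.81) = 37.4 dB

37.4 dB


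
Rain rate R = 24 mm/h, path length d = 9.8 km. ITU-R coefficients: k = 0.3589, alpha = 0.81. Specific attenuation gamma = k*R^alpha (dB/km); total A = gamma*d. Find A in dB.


gamma = 0.3589 * 24^0.81 = 4.709172 dB/km
A = 4.709172 * 9.8 = 46.15 dB

46.15 dB


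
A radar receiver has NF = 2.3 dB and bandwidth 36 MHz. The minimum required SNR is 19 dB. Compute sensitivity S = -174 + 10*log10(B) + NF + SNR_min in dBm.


10*log10(36000000.0) = 75.56
S = -174 + 75.56 + 2.3 + 19 = -77.1 dBm

-77.1 dBm


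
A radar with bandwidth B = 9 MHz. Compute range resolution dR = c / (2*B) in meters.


dR = 3e8 / (2 * 9000000.0) = 16.67 m

16.67 m


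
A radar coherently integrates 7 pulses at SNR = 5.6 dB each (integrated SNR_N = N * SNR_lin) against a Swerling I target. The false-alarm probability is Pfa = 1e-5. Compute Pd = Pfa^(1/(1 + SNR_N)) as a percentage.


SNR_lin = 10^(5.6/10) = 3.63078
SNR_N = 7 * 3.63078 = 25.41546
1/(1 + SNR_N) = 1/26.41546 = 0.0378566
Pd = (1e-5)^0.0378566 = 0.64672
Pd = 64.7%

64.7%


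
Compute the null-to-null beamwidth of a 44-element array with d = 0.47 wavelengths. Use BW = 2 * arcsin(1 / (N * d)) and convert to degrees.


1/(N*d) = 1/(44*0.47) = 0.048356
BW = 2*arcsin(0.048356) = 5.5 degrees

5.5 degrees


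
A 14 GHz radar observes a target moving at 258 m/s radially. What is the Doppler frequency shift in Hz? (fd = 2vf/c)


fd = 2 * 258 * 14000000000.0 / 3e8 = 24080.0 Hz

24080.0 Hz


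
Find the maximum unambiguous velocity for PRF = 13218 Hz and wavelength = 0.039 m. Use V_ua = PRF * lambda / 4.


V_ua = 13218 * 0.039 / 4 = 128.9 m/s

128.9 m/s


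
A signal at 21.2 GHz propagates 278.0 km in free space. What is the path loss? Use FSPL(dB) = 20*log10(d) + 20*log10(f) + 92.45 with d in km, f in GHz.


20*log10(278.0) = 48.88
20*log10(21.2) = 26.53
FSPL = 167.9 dB

167.9 dB


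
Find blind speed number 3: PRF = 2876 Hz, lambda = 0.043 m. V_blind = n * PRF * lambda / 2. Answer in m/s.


V_blind = 3 * 2876 * 0.043 / 2 = 185.5 m/s

185.5 m/s


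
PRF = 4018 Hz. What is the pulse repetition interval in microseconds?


PRI = 1/4018 = 0.00024888 s = 248.9 us

248.9 us


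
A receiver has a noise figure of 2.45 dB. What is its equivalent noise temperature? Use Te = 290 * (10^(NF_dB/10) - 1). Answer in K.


NF_lin = 10^(2.45/10) = 1.757924
Te = 290 * (1.757924 - 1) = 219.8 K

219.8 K


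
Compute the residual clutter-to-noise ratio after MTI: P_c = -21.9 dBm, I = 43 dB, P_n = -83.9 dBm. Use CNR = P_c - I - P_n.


CNR = -21.9 - 43 - (-83.9) = 19.0 dB

19.0 dB


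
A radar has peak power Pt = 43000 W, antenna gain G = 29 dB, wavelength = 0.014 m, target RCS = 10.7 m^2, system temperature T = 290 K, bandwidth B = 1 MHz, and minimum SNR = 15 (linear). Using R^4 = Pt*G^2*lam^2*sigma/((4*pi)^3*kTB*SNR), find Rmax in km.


G_lin = 10^(29/10) = 794.328235
R^4 = 43000 * 794.328235^2 * 0.014^2 * 10.7 / ((4*pi)^3 * 1.38e-23 * 290 * 1000000.0 * 15)
R^4 = 4.77651e17 m^4
R_max = (4.77651e17)^(1/4) = 26289.2 m = 26.3 km

26.3 km


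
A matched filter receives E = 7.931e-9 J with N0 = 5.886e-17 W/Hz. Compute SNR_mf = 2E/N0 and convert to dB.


SNR_lin = 2 * 7.931e-9 / 5.886e-17 = 2.695e8
SNR_dB = 10*log10(2.695e8) = 84.3 dB

84.3 dB


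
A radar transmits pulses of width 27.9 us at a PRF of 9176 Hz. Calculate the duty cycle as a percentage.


DC = 27.9e-6 * 9176 * 100 = 25.6%

25.6%


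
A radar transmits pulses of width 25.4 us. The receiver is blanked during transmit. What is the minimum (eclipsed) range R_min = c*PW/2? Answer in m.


R_min = 3e8 * 25.4e-6 / 2 = 3810.0 m

3810.0 m


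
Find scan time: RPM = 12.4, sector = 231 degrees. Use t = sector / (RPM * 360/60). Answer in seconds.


t = 231 / (12.4 * 360) * 60 = 3.1 s

3.1 s


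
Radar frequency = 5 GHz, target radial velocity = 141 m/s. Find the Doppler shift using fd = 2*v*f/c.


fd = 2 * 141 * 5000000000.0 / 3e8 = 4700.0 Hz

4700.0 Hz


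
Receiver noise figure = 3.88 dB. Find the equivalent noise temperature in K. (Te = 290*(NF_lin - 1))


NF_lin = 10^(3.88/10) = 2.443431
Te = 290 * (2.443431 - 1) = 418.6 K

418.6 K


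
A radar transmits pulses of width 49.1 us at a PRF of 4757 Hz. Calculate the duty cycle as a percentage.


DC = 49.1e-6 * 4757 * 100 = 23.36%

23.36%


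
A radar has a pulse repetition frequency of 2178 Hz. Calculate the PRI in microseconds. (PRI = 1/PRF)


PRI = 1/2178 = 0.0004591368 s = 459.1 us

459.1 us


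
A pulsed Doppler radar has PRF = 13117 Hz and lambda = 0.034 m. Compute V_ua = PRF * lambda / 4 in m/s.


V_ua = 13117 * 0.034 / 4 = 111.5 m/s

111.5 m/s


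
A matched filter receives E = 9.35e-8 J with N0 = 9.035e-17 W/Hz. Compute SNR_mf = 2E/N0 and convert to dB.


SNR_lin = 2 * 9.35e-8 / 9.035e-17 = 2.07e9
SNR_dB = 10*log10(2.07e9) = 93.2 dB

93.2 dB


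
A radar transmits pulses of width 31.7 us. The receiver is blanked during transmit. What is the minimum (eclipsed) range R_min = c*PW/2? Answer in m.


R_min = 3e8 * 31.7e-6 / 2 = 4755.0 m

4755.0 m


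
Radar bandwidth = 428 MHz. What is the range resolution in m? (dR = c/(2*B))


dR = 3e8 / (2 * 428000000.0) = 0.35 m

0.35 m


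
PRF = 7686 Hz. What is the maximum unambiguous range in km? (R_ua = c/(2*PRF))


R_ua = 3e8 / (2 * 7686) = 19516.0 m = 19.5 km

19.5 km


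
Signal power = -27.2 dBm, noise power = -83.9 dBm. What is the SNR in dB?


SNR = -27.2 - (-83.9) = 56.7 dB

56.7 dB


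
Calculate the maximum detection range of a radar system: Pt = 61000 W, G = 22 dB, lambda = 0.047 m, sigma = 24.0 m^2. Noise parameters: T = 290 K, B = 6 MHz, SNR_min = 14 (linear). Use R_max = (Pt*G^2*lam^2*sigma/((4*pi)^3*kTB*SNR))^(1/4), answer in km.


G_lin = 10^(22/10) = 158.489319
R^4 = 61000 * 158.489319^2 * 0.047^2 * 24.0 / ((4*pi)^3 * 1.38e-23 * 290 * 6000000.0 * 14)
R^4 = 1.21773e17 m^4
R_max = (1.21773e17)^(1/4) = 18680.5 m = 18.7 km

18.7 km


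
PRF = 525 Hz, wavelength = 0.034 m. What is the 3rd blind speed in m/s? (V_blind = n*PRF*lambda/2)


V_blind = 3 * 525 * 0.034 / 2 = 26.8 m/s

26.8 m/s


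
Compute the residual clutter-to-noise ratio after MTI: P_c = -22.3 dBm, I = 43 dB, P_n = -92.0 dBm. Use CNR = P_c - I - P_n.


CNR = -22.3 - 43 - (-92.0) = 26.7 dB

26.7 dB


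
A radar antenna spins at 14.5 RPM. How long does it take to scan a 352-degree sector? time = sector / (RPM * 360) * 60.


t = 352 / (14.5 * 360) * 60 = 4.05 s

4.05 s


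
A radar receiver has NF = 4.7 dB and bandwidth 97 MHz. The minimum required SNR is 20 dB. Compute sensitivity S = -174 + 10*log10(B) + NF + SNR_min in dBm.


10*log10(97000000.0) = 79.87
S = -174 + 79.87 + 4.7 + 20 = -69.4 dBm

-69.4 dBm


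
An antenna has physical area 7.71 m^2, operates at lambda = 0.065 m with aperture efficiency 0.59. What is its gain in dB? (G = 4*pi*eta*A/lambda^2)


G_linear = 4*pi*0.59*7.71/0.065^2 = 13529.74
G_dB = 10*log10(13529.74) = 41.3 dB

41.3 dB


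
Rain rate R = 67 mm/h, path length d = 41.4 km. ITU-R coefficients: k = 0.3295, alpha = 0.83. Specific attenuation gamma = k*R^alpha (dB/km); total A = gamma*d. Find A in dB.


gamma = 0.3295 * 67^0.83 = 10.801834 dB/km
A = 10.801834 * 41.4 = 447.2 dB

447.2 dB


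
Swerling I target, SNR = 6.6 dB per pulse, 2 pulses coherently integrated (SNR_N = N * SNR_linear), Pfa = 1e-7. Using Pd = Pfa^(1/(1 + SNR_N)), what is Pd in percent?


SNR_lin = 10^(6.6/10) = 4.57088
SNR_N = 2 * 4.57088 = 9.14176
1/(1 + SNR_N) = 1/10.14176 = 0.0986022
Pd = (1e-7)^0.0986022 = 0.20407
Pd = 20.4%

20.4%


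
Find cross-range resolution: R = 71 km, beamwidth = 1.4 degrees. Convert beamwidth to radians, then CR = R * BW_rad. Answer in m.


BW_rad = 0.02443461
CR = 71000 * 0.02443461 = 1734.9 m

1734.9 m


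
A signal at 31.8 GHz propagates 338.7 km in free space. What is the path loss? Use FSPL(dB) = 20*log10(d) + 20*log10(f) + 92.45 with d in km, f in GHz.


20*log10(338.7) = 50.6
20*log10(31.8) = 30.05
FSPL = 173.1 dB

173.1 dB


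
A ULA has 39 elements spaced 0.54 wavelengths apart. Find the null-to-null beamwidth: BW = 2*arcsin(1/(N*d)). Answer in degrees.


1/(N*d) = 1/(39*0.54) = 0.047483
BW = 2*arcsin(0.047483) = 5.4 degrees

5.4 degrees


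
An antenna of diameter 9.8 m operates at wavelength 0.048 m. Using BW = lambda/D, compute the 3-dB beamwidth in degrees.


BW_rad = 0.048 / 9.8 = 0.004898
BW_deg = 0.28 degrees

0.28 degrees


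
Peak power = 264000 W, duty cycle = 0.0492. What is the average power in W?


P_avg = 264000 * 0.0492 = 12988.8 W

12988.8 W


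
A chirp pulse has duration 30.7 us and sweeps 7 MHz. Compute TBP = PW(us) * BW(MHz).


TBP = 30.7 * 7 = 214.9

214.9


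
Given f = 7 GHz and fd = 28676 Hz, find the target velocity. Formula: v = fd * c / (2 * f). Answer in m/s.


v = 28676 * 3e8 / (2 * 7000000000.0) = 614.5 m/s

614.5 m/s


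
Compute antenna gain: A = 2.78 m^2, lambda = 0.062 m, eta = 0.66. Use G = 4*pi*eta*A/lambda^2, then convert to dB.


G_linear = 4*pi*0.66*2.78/0.062^2 = 5998.12
G_dB = 10*log10(5998.12) = 37.8 dB

37.8 dB


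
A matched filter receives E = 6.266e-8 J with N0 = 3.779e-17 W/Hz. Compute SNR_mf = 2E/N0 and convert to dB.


SNR_lin = 2 * 6.266e-8 / 3.779e-17 = 3.316e9
SNR_dB = 10*log10(3.316e9) = 95.2 dB

95.2 dB


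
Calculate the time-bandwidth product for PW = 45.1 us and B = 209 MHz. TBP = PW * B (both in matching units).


TBP = 45.1 * 209 = 9425.9

9425.9


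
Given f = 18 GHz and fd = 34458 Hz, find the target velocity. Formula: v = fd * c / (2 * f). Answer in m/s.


v = 34458 * 3e8 / (2 * 18000000000.0) = 287.2 m/s

287.2 m/s


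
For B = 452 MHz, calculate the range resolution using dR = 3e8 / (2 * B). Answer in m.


dR = 3e8 / (2 * 452000000.0) = 0.33 m

0.33 m


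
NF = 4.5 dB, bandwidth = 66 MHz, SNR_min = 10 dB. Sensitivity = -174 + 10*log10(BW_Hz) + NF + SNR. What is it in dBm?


10*log10(66000000.0) = 78.2
S = -174 + 78.2 + 4.5 + 10 = -81.3 dBm

-81.3 dBm


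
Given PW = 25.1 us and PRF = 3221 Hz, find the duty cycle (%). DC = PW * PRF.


DC = 25.1e-6 * 3221 * 100 = 8.08%

8.08%


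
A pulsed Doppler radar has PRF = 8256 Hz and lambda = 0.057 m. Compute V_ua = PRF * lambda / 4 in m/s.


V_ua = 8256 * 0.057 / 4 = 117.6 m/s

117.6 m/s


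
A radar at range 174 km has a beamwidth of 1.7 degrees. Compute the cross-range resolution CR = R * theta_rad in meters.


BW_rad = 0.029670597
CR = 174000 * 0.029670597 = 5162.7 m

5162.7 m


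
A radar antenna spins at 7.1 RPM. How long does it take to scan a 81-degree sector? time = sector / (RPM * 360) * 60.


t = 81 / (7.1 * 360) * 60 = 1.9 s

1.9 s


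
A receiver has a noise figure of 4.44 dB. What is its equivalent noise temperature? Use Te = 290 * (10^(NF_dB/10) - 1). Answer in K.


NF_lin = 10^(4.44/10) = 2.779713
Te = 290 * (2.779713 - 1) = 516.1 K

516.1 K


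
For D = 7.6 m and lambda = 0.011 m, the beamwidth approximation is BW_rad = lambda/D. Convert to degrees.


BW_rad = 0.011 / 7.6 = 0.001447
BW_deg = 0.08 degrees

0.08 degrees


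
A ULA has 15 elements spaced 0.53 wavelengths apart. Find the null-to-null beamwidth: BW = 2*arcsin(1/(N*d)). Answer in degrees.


1/(N*d) = 1/(15*0.53) = 0.125786
BW = 2*arcsin(0.125786) = 14.5 degrees

14.5 degrees


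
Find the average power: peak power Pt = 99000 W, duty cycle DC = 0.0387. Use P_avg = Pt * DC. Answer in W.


P_avg = 99000 * 0.0387 = 3831.3 W

3831.3 W


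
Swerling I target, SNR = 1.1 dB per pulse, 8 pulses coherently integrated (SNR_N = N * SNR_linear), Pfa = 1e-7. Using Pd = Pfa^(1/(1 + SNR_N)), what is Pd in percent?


SNR_lin = 10^(1.1/10) = 1.28825
SNR_N = 8 * 1.28825 = 10.306
1/(1 + SNR_N) = 1/11.306 = 0.0884486
Pd = (1e-7)^0.0884486 = 0.24036
Pd = 24.0%

24.0%


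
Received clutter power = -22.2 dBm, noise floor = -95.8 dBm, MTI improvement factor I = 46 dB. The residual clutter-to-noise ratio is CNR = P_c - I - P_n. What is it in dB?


CNR = -22.2 - 46 - (-95.8) = 27.6 dB

27.6 dB


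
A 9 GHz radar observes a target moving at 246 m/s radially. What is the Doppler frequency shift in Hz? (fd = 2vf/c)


fd = 2 * 246 * 9000000000.0 / 3e8 = 14760.0 Hz

14760.0 Hz


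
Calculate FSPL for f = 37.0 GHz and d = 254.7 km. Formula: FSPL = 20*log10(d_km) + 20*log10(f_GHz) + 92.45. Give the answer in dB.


20*log10(254.7) = 48.12
20*log10(37.0) = 31.36
FSPL = 171.9 dB

171.9 dB


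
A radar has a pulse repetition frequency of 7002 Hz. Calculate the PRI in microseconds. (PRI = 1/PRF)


PRI = 1/7002 = 0.0001428163 s = 142.8 us

142.8 us


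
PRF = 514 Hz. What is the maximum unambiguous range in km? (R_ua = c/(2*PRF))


R_ua = 3e8 / (2 * 514) = 291828.8 m = 291.8 km

291.8 km


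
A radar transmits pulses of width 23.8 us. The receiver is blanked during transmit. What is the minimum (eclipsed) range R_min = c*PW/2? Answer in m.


R_min = 3e8 * 23.8e-6 / 2 = 3570.0 m

3570.0 m


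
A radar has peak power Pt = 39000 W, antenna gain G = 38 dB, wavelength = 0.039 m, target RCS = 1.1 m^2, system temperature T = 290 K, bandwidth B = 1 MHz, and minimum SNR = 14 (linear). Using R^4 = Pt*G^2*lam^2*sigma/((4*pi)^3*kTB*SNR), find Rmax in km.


G_lin = 10^(38/10) = 6309.573445
R^4 = 39000 * 6309.573445^2 * 0.039^2 * 1.1 / ((4*pi)^3 * 1.38e-23 * 290 * 1000000.0 * 14)
R^4 = 2.33642e19 m^4
R_max = (2.33642e19)^(1/4) = 69524.5 m = 69.5 km

69.5 km


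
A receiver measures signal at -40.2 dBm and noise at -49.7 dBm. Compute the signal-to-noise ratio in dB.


SNR = -40.2 - (-49.7) = 9.5 dB

9.5 dB


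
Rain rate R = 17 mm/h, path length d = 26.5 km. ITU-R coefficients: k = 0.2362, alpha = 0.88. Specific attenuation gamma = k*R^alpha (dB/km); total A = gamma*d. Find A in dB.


gamma = 0.2362 * 17^0.88 = 2.858084 dB/km
A = 2.858084 * 26.5 = 75.74 dB

75.74 dB


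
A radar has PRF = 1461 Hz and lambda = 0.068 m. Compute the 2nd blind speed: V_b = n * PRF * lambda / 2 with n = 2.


V_blind = 2 * 1461 * 0.068 / 2 = 99.3 m/s

99.3 m/s


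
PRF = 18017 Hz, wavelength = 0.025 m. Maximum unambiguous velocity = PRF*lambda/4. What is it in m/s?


V_ua = 18017 * 0.025 / 4 = 112.6 m/s

112.6 m/s


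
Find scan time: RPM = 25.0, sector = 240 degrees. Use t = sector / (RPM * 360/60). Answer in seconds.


t = 240 / (25.0 * 360) * 60 = 1.6 s

1.6 s


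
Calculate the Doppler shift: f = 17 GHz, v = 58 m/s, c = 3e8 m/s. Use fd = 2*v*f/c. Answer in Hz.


fd = 2 * 58 * 17000000000.0 / 3e8 = 6573.3 Hz

6573.3 Hz


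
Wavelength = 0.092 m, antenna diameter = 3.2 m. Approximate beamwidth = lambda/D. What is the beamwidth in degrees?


BW_rad = 0.092 / 3.2 = 0.02875
BW_deg = 1.65 degrees

1.65 degrees


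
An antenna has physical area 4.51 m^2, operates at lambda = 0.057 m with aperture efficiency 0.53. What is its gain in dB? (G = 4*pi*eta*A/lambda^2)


G_linear = 4*pi*0.53*4.51/0.057^2 = 9245.12
G_dB = 10*log10(9245.12) = 39.7 dB

39.7 dB


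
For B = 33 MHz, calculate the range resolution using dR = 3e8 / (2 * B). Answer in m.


dR = 3e8 / (2 * 33000000.0) = 4.55 m

4.55 m


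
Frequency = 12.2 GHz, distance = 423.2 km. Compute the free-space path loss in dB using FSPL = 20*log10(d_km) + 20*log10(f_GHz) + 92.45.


20*log10(423.2) = 52.53
20*log10(12.2) = 21.73
FSPL = 166.7 dB

166.7 dB


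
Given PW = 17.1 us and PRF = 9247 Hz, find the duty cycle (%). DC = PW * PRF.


DC = 17.1e-6 * 9247 * 100 = 15.81%

15.81%


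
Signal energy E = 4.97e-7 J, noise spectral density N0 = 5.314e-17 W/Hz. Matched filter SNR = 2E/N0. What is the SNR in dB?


SNR_lin = 2 * 4.97e-7 / 5.314e-17 = 1.871e10
SNR_dB = 10*log10(1.871e10) = 102.7 dB

102.7 dB


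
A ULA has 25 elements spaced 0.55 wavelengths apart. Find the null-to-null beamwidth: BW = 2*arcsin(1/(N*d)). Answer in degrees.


1/(N*d) = 1/(25*0.55) = 0.072727
BW = 2*arcsin(0.072727) = 8.3 degrees

8.3 degrees


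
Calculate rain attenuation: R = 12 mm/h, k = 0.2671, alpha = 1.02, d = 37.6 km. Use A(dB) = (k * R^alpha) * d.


gamma = 0.2671 * 12^1.02 = 3.368517 dB/km
A = 3.368517 * 37.6 = 126.66 dB

126.66 dB


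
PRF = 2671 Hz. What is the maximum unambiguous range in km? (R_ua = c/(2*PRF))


R_ua = 3e8 / (2 * 2671) = 56158.7 m = 56.2 km

56.2 km


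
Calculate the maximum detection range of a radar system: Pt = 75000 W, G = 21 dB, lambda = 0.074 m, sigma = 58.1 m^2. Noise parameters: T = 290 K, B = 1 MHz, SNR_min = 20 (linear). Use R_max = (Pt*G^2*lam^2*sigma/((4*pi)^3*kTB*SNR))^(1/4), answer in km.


G_lin = 10^(21/10) = 125.892541
R^4 = 75000 * 125.892541^2 * 0.074^2 * 58.1 / ((4*pi)^3 * 1.38e-23 * 290 * 1000000.0 * 20)
R^4 = 2.38103e18 m^4
R_max = (2.38103e18)^(1/4) = 39281.8 m = 39.3 km

39.3 km


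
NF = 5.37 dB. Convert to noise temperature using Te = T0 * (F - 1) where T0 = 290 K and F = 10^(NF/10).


NF_lin = 10^(5.37/10) = 3.443499
Te = 290 * (3.443499 - 1) = 708.6 K

708.6 K


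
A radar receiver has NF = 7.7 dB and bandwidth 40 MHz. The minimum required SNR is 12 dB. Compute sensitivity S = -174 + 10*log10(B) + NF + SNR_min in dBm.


10*log10(40000000.0) = 76.02
S = -174 + 76.02 + 7.7 + 12 = -78.3 dBm

-78.3 dBm


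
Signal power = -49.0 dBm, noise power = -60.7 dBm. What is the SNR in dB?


SNR = -49.0 - (-60.7) = 11.7 dB

11.7 dB


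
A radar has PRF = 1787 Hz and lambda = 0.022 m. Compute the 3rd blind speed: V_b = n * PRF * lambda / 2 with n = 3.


V_blind = 3 * 1787 * 0.022 / 2 = 59.0 m/s

59.0 m/s


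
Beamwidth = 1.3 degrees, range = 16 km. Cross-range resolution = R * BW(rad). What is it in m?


BW_rad = 0.02268928
CR = 16000 * 0.02268928 = 363.0 m

363.0 m


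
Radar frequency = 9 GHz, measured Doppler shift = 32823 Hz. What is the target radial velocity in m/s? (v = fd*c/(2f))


v = 32823 * 3e8 / (2 * 9000000000.0) = 547.1 m/s

547.1 m/s


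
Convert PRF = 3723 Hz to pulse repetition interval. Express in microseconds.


PRI = 1/3723 = 0.0002686006 s = 268.6 us

268.6 us


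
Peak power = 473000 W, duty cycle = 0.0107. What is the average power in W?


P_avg = 473000 * 0.0107 = 5061.1 W

5061.1 W


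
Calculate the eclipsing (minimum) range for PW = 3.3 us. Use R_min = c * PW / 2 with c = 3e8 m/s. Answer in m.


R_min = 3e8 * 3.3e-6 / 2 = 495.0 m

495.0 m


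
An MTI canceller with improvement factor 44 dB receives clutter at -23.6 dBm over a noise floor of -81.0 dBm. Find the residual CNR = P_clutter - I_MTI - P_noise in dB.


CNR = -23.6 - 44 - (-81.0) = 13.4 dB

13.4 dB


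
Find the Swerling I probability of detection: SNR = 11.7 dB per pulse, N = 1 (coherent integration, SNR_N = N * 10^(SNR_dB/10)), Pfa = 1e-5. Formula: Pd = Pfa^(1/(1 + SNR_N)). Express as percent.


SNR_lin = 10^(11.7/10) = 14.79108
SNR_N = 1 * 14.79108 = 14.79108
1/(1 + SNR_N) = 1/15.79108 = 0.0633269
Pd = (1e-5)^0.0633269 = 0.48235
Pd = 48.2%

48.2%


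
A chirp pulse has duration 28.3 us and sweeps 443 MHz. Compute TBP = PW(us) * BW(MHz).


TBP = 28.3 * 443 = 12536.9

12536.9


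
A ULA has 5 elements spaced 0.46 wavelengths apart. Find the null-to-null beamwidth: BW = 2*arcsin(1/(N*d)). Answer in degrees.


1/(N*d) = 1/(5*0.46) = 0.434783
BW = 2*arcsin(0.434783) = 51.5 degrees

51.5 degrees


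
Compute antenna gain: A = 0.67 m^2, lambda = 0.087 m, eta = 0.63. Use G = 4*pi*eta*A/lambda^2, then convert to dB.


G_linear = 4*pi*0.63*0.67/0.087^2 = 700.79
G_dB = 10*log10(700.79) = 28.5 dB

28.5 dB


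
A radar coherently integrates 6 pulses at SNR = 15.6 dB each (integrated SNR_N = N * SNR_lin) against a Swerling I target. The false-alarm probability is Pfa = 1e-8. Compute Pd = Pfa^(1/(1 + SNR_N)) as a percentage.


SNR_lin = 10^(15.6/10) = 36.30781
SNR_N = 6 * 36.30781 = 217.84686
1/(1 + SNR_N) = 1/218.84686 = 0.0045694
Pd = (1e-8)^0.0045694 = 0.91927
Pd = 91.9%

91.9%


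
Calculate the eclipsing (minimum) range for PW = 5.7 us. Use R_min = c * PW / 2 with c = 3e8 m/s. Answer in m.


R_min = 3e8 * 5.7e-6 / 2 = 855.0 m

855.0 m


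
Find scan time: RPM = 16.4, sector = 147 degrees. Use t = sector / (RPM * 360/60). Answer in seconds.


t = 147 / (16.4 * 360) * 60 = 1.49 s

1.49 s


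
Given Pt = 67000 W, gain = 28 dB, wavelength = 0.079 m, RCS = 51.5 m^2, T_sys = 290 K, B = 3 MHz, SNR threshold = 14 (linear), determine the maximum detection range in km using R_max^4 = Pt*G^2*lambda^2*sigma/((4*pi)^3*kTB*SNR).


G_lin = 10^(28/10) = 630.957344
R^4 = 67000 * 630.957344^2 * 0.079^2 * 51.5 / ((4*pi)^3 * 1.38e-23 * 290 * 3000000.0 * 14)
R^4 = 2.57028e19 m^4
R_max = (2.57028e19)^(1/4) = 71202.5 m = 71.2 km

71.2 km


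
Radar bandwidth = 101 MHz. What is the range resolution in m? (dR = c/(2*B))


dR = 3e8 / (2 * 101000000.0) = 1.49 m

1.49 m


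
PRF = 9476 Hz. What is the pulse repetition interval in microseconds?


PRI = 1/9476 = 0.0001055298 s = 105.5 us

105.5 us


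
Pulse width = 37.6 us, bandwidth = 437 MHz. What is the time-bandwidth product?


TBP = 37.6 * 437 = 16431.2

16431.2


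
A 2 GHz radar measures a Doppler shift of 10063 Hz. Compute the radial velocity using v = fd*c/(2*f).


v = 10063 * 3e8 / (2 * 2000000000.0) = 754.7 m/s

754.7 m/s


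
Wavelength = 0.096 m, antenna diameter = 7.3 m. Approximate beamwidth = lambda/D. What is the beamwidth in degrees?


BW_rad = 0.096 / 7.3 = 0.013151
BW_deg = 0.75 degrees

0.75 degrees


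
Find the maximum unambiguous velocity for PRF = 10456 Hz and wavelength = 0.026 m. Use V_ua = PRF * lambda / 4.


V_ua = 10456 * 0.026 / 4 = 68.0 m/s

68.0 m/s


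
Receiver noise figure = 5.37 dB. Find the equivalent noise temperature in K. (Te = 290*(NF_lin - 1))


NF_lin = 10^(5.37/10) = 3.443499
Te = 290 * (3.443499 - 1) = 708.6 K

708.6 K


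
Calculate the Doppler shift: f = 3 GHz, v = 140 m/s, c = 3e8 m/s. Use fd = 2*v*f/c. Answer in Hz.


fd = 2 * 140 * 3000000000.0 / 3e8 = 2800.0 Hz

2800.0 Hz


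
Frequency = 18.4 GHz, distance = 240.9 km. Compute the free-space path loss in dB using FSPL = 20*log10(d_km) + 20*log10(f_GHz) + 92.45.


20*log10(240.9) = 47.64
20*log10(18.4) = 25.3
FSPL = 165.4 dB

165.4 dB


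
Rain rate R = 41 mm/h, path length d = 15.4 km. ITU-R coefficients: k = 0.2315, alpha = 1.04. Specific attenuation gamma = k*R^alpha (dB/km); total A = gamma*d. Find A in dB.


gamma = 0.2315 * 41^1.04 = 11.011493 dB/km
A = 11.011493 * 15.4 = 169.58 dB

169.58 dB


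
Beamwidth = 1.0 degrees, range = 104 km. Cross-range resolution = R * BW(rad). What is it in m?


BW_rad = 0.017453293
CR = 104000 * 0.017453293 = 1815.1 m

1815.1 m


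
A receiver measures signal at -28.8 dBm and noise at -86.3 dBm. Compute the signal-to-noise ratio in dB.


SNR = -28.8 - (-86.3) = 57.5 dB

57.5 dB


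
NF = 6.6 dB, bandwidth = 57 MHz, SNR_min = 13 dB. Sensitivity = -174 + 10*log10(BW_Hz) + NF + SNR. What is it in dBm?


10*log10(57000000.0) = 77.56
S = -174 + 77.56 + 6.6 + 13 = -76.8 dBm

-76.8 dBm


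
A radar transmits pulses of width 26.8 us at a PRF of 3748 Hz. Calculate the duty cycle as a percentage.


DC = 26.8e-6 * 3748 * 100 = 10.04%

10.04%


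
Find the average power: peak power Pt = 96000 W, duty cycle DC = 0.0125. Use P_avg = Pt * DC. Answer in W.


P_avg = 96000 * 0.0125 = 1200.0 W

1200.0 W


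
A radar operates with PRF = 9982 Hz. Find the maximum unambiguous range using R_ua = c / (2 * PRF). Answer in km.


R_ua = 3e8 / (2 * 9982) = 15027.0 m = 15.0 km

15.0 km


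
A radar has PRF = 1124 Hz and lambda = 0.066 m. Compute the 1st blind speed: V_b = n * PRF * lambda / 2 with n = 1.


V_blind = 1 * 1124 * 0.066 / 2 = 37.1 m/s

37.1 m/s


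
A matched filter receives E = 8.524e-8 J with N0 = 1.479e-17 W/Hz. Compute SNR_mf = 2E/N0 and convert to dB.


SNR_lin = 2 * 8.524e-8 / 1.479e-17 = 1.153e10
SNR_dB = 10*log10(1.153e10) = 100.6 dB

100.6 dB


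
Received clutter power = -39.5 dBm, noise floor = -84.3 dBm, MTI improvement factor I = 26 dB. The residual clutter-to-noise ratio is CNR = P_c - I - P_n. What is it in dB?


CNR = -39.5 - 26 - (-84.3) = 18.8 dB

18.8 dB


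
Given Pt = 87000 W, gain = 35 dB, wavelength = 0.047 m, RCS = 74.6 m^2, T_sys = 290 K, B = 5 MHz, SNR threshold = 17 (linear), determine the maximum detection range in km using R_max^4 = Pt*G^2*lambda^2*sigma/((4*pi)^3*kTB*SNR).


G_lin = 10^(35/10) = 3162.27766
R^4 = 87000 * 3162.27766^2 * 0.047^2 * 74.6 / ((4*pi)^3 * 1.38e-23 * 290 * 5000000.0 * 17)
R^4 = 2.12387e20 m^4
R_max = (2.12387e20)^(1/4) = 120720.8 m = 120.7 km

120.7 km


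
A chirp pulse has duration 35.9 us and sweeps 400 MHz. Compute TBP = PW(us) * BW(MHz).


TBP = 35.9 * 400 = 14360.0

14360.0


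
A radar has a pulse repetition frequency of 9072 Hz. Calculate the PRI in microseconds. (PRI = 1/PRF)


PRI = 1/9072 = 0.0001102293 s = 110.2 us

110.2 us


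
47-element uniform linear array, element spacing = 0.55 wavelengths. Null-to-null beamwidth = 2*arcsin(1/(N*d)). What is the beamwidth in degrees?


1/(N*d) = 1/(47*0.55) = 0.038685
BW = 2*arcsin(0.038685) = 4.4 degrees

4.4 degrees


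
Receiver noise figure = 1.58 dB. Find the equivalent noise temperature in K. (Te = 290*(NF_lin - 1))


NF_lin = 10^(1.58/10) = 1.438799
Te = 290 * (1.438799 - 1) = 127.3 K

127.3 K


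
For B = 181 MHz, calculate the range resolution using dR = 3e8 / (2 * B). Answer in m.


dR = 3e8 / (2 * 181000000.0) = 0.83 m

0.83 m


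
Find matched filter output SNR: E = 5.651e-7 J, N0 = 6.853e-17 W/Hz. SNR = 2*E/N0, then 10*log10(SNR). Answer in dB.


SNR_lin = 2 * 5.651e-7 / 6.853e-17 = 1.649e10
SNR_dB = 10*log10(1.649e10) = 102.2 dB

102.2 dB


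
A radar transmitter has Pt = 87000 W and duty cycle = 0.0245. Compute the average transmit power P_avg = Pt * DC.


P_avg = 87000 * 0.0245 = 2131.5 W

2131.5 W


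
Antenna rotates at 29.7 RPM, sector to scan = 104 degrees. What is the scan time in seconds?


t = 104 / (29.7 * 360) * 60 = 0.58 s

0.58 s


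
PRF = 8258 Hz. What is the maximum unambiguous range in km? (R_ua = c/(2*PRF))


R_ua = 3e8 / (2 * 8258) = 18164.2 m = 18.2 km

18.2 km


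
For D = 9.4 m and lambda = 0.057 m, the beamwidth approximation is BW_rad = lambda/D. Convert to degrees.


BW_rad = 0.057 / 9.4 = 0.006064
BW_deg = 0.35 degrees

0.35 degrees


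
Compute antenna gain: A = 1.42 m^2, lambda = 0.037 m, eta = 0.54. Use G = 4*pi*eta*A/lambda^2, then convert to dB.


G_linear = 4*pi*0.54*1.42/0.037^2 = 7038.64
G_dB = 10*log10(7038.64) = 38.5 dB

38.5 dB


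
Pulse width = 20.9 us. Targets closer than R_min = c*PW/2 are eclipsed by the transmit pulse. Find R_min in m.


R_min = 3e8 * 20.9e-6 / 2 = 3135.0 m

3135.0 m


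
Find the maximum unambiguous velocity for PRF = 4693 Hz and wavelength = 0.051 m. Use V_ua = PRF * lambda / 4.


V_ua = 4693 * 0.051 / 4 = 59.8 m/s

59.8 m/s


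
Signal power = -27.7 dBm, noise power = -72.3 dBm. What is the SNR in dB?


SNR = -27.7 - (-72.3) = 44.6 dB

44.6 dB


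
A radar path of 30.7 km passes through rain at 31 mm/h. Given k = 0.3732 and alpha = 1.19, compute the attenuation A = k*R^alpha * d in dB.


gamma = 0.3732 * 31^1.19 = 22.215805 dB/km
A = 22.215805 * 30.7 = 682.03 dB

682.03 dB


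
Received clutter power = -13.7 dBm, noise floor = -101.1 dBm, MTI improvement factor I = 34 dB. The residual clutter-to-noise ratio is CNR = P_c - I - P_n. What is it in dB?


CNR = -13.7 - 34 - (-101.1) = 53.4 dB

53.4 dB


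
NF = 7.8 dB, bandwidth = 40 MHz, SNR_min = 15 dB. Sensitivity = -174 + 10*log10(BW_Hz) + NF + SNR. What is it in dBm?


10*log10(40000000.0) = 76.02
S = -174 + 76.02 + 7.8 + 15 = -75.2 dBm

-75.2 dBm


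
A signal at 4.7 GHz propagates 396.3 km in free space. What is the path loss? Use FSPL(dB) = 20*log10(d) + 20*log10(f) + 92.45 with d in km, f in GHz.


20*log10(396.3) = 51.96
20*log10(4.7) = 13.44
FSPL = 157.9 dB

157.9 dB


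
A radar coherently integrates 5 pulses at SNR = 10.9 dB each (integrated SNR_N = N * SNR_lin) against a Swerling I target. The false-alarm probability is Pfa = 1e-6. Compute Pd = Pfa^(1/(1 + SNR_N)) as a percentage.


SNR_lin = 10^(10.9/10) = 12.30269
SNR_N = 5 * 12.30269 = 61.51345
1/(1 + SNR_N) = 1/62.51345 = 0.0159966
Pd = (1e-6)^0.0159966 = 0.80172
Pd = 80.2%

80.2%


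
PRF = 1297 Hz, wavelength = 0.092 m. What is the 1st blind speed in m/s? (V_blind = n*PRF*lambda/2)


V_blind = 1 * 1297 * 0.092 / 2 = 59.7 m/s

59.7 m/s


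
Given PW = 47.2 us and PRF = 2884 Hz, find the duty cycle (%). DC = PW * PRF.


DC = 47.2e-6 * 2884 * 100 = 13.61%

13.61%


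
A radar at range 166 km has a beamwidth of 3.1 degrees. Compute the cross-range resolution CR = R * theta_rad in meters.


BW_rad = 0.054105207
CR = 166000 * 0.054105207 = 8981.5 m

8981.5 m


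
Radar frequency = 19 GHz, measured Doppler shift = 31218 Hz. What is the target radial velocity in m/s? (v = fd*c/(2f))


v = 31218 * 3e8 / (2 * 19000000000.0) = 246.5 m/s

246.5 m/s


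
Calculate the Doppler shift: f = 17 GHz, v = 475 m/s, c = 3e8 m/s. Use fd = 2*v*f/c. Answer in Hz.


fd = 2 * 475 * 17000000000.0 / 3e8 = 53833.3 Hz

53833.3 Hz


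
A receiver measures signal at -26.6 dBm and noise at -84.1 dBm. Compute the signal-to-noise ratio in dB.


SNR = -26.6 - (-84.1) = 57.5 dB

57.5 dB


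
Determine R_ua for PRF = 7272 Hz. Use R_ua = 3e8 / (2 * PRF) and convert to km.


R_ua = 3e8 / (2 * 7272) = 20627.1 m = 20.6 km

20.6 km


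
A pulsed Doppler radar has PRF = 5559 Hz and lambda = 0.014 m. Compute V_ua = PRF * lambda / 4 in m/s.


V_ua = 5559 * 0.014 / 4 = 19.5 m/s

19.5 m/s


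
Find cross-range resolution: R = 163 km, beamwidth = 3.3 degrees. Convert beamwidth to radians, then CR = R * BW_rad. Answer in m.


BW_rad = 0.057595865
CR = 163000 * 0.057595865 = 9388.1 m

9388.1 m


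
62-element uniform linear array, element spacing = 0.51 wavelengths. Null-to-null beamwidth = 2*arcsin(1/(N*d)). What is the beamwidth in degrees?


1/(N*d) = 1/(62*0.51) = 0.031626
BW = 2*arcsin(0.031626) = 3.6 degrees

3.6 degrees


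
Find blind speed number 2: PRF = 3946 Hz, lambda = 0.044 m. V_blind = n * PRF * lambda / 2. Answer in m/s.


V_blind = 2 * 3946 * 0.044 / 2 = 173.6 m/s

173.6 m/s


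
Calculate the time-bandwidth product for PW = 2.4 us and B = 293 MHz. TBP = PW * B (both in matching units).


TBP = 2.4 * 293 = 703.2

703.2


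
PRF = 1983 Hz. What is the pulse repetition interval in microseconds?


PRI = 1/1983 = 0.0005042864 s = 504.3 us

504.3 us


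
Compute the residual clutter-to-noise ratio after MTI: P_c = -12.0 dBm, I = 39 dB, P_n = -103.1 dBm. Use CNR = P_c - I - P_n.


CNR = -12.0 - 39 - (-103.1) = 52.1 dB

52.1 dB


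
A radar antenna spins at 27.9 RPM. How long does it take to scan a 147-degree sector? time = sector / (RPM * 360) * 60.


t = 147 / (27.9 * 360) * 60 = 0.88 s

0.88 s


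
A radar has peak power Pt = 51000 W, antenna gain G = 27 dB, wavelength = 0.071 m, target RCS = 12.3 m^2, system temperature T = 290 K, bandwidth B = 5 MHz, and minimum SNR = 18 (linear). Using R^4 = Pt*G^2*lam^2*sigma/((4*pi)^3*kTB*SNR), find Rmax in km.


G_lin = 10^(27/10) = 501.187234
R^4 = 51000 * 501.187234^2 * 0.071^2 * 12.3 / ((4*pi)^3 * 1.38e-23 * 290 * 5000000.0 * 18)
R^4 = 1.11133e18 m^4
R_max = (1.11133e18)^(1/4) = 32468.4 m = 32.5 km

32.5 km
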